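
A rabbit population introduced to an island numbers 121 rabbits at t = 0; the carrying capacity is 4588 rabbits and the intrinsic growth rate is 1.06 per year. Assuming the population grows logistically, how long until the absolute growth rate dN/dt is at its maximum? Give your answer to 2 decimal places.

3.40 years

Logistic growth is fastest at N = K/2 = 2294.
A = (K − N₀)/N₀ = 36.917. Set K/(1 + A·e^(−rt)) = K/2 → A·e^(−rt) = 1.
e^(−1.06t) = 1/36.917 = 0.0270875, so t = ln(36.917)/1.06 = 3.6087/1.06 = 3.4044.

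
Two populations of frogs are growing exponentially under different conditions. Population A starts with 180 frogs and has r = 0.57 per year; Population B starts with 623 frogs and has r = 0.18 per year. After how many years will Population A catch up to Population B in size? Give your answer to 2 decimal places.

3.18 years

Set 180·e^(0.57t) = 623·e^(0.18t).
e^((0.57 − 0.18)t) = 623/180 → e^(0.39·t) = 3.4611.
0.39·t = ln(3.4611) = 1.2416, so t = 1.2416/0.39 = 3.1836.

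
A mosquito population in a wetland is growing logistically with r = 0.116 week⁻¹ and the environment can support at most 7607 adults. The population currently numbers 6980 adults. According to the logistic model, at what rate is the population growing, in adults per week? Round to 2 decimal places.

66.74 adults per week

dN/dt = rN(1 − N/K) = 0.116 × 6980 × (1 − 6980/7607).
1 − 6980/7607 = 0.082424; dN/dt = 0.116 × 6980 × 0.082424 = 66.737.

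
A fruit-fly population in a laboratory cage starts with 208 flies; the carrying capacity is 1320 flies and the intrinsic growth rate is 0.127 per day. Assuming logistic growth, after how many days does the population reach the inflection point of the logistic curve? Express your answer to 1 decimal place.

13.2 days

Logistic growth is fastest at N = K/2 = 660.
A = (K − N₀)/N₀ = 5.3462. Set K/(1 + A·e^(−rt)) = K/2 → A·e^(−rt) = 1.
e^(−0.127t) = 1/5.3462 = 0.18705, so t = ln(5.3462)/0.127 = 1.6764/0.127 = 13.2.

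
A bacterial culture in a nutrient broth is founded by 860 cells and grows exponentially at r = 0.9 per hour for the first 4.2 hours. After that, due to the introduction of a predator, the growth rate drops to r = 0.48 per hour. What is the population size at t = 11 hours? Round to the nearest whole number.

Phase 1: N(4.2) = 860·e^(0.9×4.2) = 860·e^3.78 = 37681.8.
Phase 2 runs for 11 − 4.2 = 6.8 hours at r = 0.48.
N(11) = 37681.8·e^(0.48×6.8) = 37681.8·e^3.264 = 985528.

985528 cells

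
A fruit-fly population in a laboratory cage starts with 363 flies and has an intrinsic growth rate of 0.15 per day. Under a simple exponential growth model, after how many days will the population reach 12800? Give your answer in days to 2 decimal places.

23.75 days

Set N₀·e^(rt) = 12800: e^(0.15·t) = 12800/363 = 35.262.
0.15·t = ln(35.262) = 3.5628, so t = 3.5628/0.15 = 23.752.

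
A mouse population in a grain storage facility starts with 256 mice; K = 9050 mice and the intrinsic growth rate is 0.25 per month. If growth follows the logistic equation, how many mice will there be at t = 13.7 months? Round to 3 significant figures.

4270 mice

A = (K − N₀)/N₀ = (9050 − 256)/256 = 34.352.
N(t) = K/(1 + A·e^(−rt)) = 9050/(1 + 34.352×e^(−0.25×13.7)).
e^(−3.425) = 0.032549; denominator = 1 + 34.352×0.032549 = 2.1181.
N = 9050/2.1181 = 4272.66.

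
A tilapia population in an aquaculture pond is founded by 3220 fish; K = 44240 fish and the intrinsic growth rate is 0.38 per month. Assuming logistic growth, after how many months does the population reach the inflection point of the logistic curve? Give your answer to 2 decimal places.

Logistic growth is fastest at N = K/2 = 22120.
A = (K − N₀)/N₀ = 12.739. Set K/(1 + A·e^(−rt)) = K/2 → A·e^(−rt) = 1.
e^(−0.38t) = 1/12.739 = 0.0784983, so t = ln(12.739)/0.38 = 2.5447/0.38 = 6.6965.

6.70 months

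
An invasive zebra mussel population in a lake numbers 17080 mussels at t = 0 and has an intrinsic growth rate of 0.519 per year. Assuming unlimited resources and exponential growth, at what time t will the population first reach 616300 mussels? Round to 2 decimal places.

6.91 years

Set N₀·e^(rt) = 616300: e^(0.519·t) = 616300/17080 = 36.083.
0.519·t = ln(36.083) = 3.5858, so t = 3.5858/0.519 = 6.9091.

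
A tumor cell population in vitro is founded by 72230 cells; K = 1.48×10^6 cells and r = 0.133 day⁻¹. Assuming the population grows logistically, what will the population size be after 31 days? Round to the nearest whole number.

A = (K − N₀)/N₀ = (1.48×10^6 − 72230)/72230 = 19.49.
N(t) = K/(1 + A·e^(−rt)) = 1.48×10^6/(1 + 19.49×e^(−0.133×31)).
e^(−4.123) = 0.016196; denominator = 1 + 19.49×0.016196 = 1.3157.
N = 1.48×10^6/1.3157 = 1.124912×10^6.

1124912 cells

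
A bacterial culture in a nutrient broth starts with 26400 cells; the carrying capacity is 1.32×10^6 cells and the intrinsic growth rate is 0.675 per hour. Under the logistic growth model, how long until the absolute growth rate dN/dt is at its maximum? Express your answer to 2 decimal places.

5.77 hours

Logistic growth is fastest at N = K/2 = 660000.
A = (K − N₀)/N₀ = 49. Set K/(1 + A·e^(−rt)) = K/2 → A·e^(−rt) = 1.
e^(−0.675t) = 1/49 = 0.0204082, so t = ln(49)/0.675 = 3.8918/0.675 = 5.7657.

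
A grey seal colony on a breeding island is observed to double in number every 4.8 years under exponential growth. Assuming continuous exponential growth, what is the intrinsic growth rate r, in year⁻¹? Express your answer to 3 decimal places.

r = ln(2)/t_d = 0.6931/4.8 = 0.14441.

0.144 per year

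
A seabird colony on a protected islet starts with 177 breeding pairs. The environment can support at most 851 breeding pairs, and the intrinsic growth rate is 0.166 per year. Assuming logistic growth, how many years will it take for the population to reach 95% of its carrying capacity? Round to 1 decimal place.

A = (K − N₀)/N₀ = (851 − 177)/177 = 3.8079.
Solve 851/(1 + 3.8079·e^(−0.166t)) = 808.45: 1 + 3.8079·e^(−0.166t) = 1.0526, so e^(−0.166t) = 0.0138216.
−0.166·t = ln(0.0138216) = -4.2815, so t = 4.2815/0.166 = 25.792.

25.8 years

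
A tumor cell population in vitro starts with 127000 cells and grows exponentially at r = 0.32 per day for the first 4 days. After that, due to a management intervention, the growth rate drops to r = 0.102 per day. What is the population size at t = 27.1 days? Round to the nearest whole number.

Phase 1: N(4) = 127000·e^(0.32×4) = 127000·e^1.28 = 456773.
Phase 2 runs for 27.1 − 4 = 23.1 days at r = 0.102.
N(27.1) = 456773·e^(0.102×23.1) = 456773·e^2.356 = 4.819315×10^6.

4819315 cells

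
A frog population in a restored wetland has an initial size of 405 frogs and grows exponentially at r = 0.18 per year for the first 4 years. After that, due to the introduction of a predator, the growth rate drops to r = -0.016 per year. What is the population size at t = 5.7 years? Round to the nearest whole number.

Phase 1: N(4) = 405·e^(0.18×4) = 405·e^0.72 = 832.045.
Phase 2 runs for 5.7 − 4 = 1.7 years at r = -0.016.
N(5.7) = 832.045·e^(-0.016×1.7) = 832.045·e^-0.0272 = 809.719.

810 frogs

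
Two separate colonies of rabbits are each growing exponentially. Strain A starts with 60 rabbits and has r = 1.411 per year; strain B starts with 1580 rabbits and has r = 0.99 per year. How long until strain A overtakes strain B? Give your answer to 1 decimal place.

Set 60·e^(1.411t) = 1580·e^(0.99t).
e^((1.411 − 0.99)t) = 1580/60 → e^(0.421·t) = 26.333.
0.421·t = ln(26.333) = 3.2708, so t = 3.2708/0.421 = 7.7692.

7.8 years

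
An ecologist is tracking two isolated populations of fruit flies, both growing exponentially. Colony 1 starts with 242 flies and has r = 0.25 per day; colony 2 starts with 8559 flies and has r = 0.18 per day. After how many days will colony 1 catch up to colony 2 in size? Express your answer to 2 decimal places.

Set 242·e^(0.25t) = 8559·e^(0.18t).
e^((0.25 − 0.18)t) = 8559/242 → e^(0.07·t) = 35.368.
0.07·t = ln(35.368) = 3.5658, so t = 3.5658/0.07 = 50.94.

50.94 days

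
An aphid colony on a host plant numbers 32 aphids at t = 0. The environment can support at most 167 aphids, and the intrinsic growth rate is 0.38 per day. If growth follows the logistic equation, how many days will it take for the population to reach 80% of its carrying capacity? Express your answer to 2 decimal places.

A = (K − N₀)/N₀ = (167 − 32)/32 = 4.2188.
Solve 167/(1 + 4.2188·e^(−0.38t)) = 133.6: 1 + 4.2188·e^(−0.38t) = 1.25, so e^(−0.38t) = 0.0592593.
−0.38·t = ln(0.0592593) = -2.8258, so t = 2.8258/0.38 = 7.4364.

7.44 days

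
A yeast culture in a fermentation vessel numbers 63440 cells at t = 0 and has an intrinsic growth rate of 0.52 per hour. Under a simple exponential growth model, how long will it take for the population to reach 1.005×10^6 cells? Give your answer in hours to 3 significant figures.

5.31 hours

Set N₀·e^(rt) = 1.005×10^6: e^(0.52·t) = 1.005×10^6/63440 = 15.842.
0.52·t = ln(15.842) = 2.7626, so t = 2.7626/0.52 = 5.3128.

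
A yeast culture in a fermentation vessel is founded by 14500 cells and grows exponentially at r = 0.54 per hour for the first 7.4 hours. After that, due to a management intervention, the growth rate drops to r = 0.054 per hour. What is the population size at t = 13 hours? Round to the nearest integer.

Phase 1: N(7.4) = 14500·e^(0.54×7.4) = 14500·e^3.996 = 788513.
Phase 2 runs for 13 − 7.4 = 5.6 hours at r = 0.054.
N(13) = 788513·e^(0.054×5.6) = 788513·e^0.3024 = 1.066939×10^6.

1066939 cells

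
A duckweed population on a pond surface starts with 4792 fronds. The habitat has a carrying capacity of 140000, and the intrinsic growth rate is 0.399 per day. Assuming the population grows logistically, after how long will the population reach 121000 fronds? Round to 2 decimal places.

A = (K − N₀)/N₀ = (140000 − 4792)/4792 = 28.215.
Solve 140000/(1 + 28.215·e^(−0.399t)) = 121000: 1 + 28.215·e^(−0.399t) = 1.157, so e^(−0.399t) = 0.00556522.
−0.399·t = ln(0.00556522) = -5.1912, so t = 5.1912/0.399 = 13.011.

13.01 days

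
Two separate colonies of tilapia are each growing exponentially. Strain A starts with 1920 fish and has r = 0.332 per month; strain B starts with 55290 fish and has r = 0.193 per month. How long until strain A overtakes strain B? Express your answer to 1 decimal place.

24.2 months

Set 1920·e^(0.332t) = 55290·e^(0.193t).
e^((0.332 − 0.193)t) = 55290/1920 → e^(0.139·t) = 28.797.
0.139·t = ln(28.797) = 3.3603, so t = 3.3603/0.139 = 24.175.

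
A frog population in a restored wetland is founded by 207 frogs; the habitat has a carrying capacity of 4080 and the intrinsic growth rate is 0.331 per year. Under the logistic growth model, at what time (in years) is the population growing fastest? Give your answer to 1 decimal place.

Logistic growth is fastest at N = K/2 = 2040.
A = (K − N₀)/N₀ = 18.71. Set K/(1 + A·e^(−rt)) = K/2 → A·e^(−rt) = 1.
e^(−0.331t) = 1/18.71 = 0.0534469, so t = ln(18.71)/0.331 = 2.9291/0.331 = 8.8491.

8.8 years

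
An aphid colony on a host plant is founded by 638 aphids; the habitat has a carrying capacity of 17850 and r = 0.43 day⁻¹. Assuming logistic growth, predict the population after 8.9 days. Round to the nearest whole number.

A = (K − N₀)/N₀ = (17850 − 638)/638 = 26.978.
N(t) = K/(1 + A·e^(−rt)) = 17850/(1 + 26.978×e^(−0.43×8.9)).
e^(−3.827) = 0.021775; denominator = 1 + 26.978×0.021775 = 1.5874.
N = 17850/1.5874 = 11244.5.

11244 aphids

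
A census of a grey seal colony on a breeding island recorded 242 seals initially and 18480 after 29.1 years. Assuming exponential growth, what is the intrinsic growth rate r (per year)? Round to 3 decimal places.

0.149 per year

From N(t) = N₀·e^(rt): e^(r·29.1) = 18480/242 = 76.364.
r·29.1 = ln(76.364) = 4.3355, so r = 4.3355/29.1 = 0.14899.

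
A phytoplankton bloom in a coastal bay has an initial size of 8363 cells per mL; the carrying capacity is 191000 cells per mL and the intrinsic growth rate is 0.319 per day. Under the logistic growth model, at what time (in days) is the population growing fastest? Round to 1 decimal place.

9.7 days

Logistic growth is fastest at N = K/2 = 95500.
A = (K − N₀)/N₀ = 21.839. Set K/(1 + A·e^(−rt)) = K/2 → A·e^(−rt) = 1.
e^(−0.319t) = 1/21.839 = 0.0457903, so t = ln(21.839)/0.319 = 3.0837/0.319 = 9.6667.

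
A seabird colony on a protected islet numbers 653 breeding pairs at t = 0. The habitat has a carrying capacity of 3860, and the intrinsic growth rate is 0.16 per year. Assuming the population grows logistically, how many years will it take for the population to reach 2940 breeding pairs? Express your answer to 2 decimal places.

17.21 years

A = (K − N₀)/N₀ = (3860 − 653)/653 = 4.9112.
Solve 3860/(1 + 4.9112·e^(−0.16t)) = 2940: 1 + 4.9112·e^(−0.16t) = 1.3129, so e^(−0.16t) = 0.0637169.
−0.16·t = ln(0.0637169) = -2.7533, so t = 2.7533/0.16 = 17.208.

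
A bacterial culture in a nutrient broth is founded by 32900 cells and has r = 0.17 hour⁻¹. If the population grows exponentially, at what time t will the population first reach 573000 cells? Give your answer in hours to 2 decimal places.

Set N₀·e^(rt) = 573000: e^(0.17·t) = 573000/32900 = 17.416.
0.17·t = ln(17.416) = 2.8574, so t = 2.8574/0.17 = 16.808.

16.81 hours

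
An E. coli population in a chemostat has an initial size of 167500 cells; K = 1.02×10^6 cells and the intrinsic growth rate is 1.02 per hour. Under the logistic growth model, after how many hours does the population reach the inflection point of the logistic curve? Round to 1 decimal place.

1.6 hours

Logistic growth is fastest at N = K/2 = 510000.
A = (K − N₀)/N₀ = 5.0896. Set K/(1 + A·e^(−rt)) = K/2 → A·e^(−rt) = 1.
e^(−1.02t) = 1/5.0896 = 0.196481, so t = ln(5.0896)/1.02 = 1.6272/1.02 = 1.5953.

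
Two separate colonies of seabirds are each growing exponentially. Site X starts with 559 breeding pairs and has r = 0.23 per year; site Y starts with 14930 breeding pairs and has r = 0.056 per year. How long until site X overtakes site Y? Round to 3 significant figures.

18.9 years

Set 559·e^(0.23t) = 14930·e^(0.056t).
e^((0.23 − 0.056)t) = 14930/559 → e^(0.174·t) = 26.708.
0.174·t = ln(26.708) = 3.285, so t = 3.285/0.174 = 18.879.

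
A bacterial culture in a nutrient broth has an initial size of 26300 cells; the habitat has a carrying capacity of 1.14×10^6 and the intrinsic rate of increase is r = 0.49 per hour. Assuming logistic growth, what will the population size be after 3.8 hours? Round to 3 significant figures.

150000 cells

A = (K − N₀)/N₀ = (1.14×10^6 − 26300)/26300 = 42.346.
N(t) = K/(1 + A·e^(−rt)) = 1.14×10^6/(1 + 42.346×e^(−0.49×3.8)).
e^(−1.862) = 0.15536; denominator = 1 + 42.346×0.15536 = 7.5789.
N = 1.14×10^6/7.5789 = 150417.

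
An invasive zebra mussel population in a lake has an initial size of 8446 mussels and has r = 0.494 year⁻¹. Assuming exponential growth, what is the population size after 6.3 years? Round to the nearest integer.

N(t) = N₀·e^(rt) = 8446 × e^(0.494×6.3) = 8446 × e^3.112.
e^3.112 ≈ 22.47, so N ≈ 8446 × 22.47 = 189785.

189785 mussels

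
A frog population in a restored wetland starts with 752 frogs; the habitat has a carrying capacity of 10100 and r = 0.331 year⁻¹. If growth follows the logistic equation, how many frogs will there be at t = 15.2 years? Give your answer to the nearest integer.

9342 frogs

A = (K − N₀)/N₀ = (10100 − 752)/752 = 12.431.
N(t) = K/(1 + A·e^(−rt)) = 10100/(1 + 12.431×e^(−0.331×15.2)).
e^(−5.031) = 0.006531; denominator = 1 + 12.431×0.006531 = 1.0812.
N = 10100/1.0812 = 9341.6.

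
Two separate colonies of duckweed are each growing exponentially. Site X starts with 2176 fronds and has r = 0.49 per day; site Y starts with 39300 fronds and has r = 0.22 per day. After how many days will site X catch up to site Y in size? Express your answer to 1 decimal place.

Set 2176·e^(0.49t) = 39300·e^(0.22t).
e^((0.49 − 0.22)t) = 39300/2176 → e^(0.27·t) = 18.061.
0.27·t = ln(18.061) = 2.8937, so t = 2.8937/0.27 = 10.718.

10.7 days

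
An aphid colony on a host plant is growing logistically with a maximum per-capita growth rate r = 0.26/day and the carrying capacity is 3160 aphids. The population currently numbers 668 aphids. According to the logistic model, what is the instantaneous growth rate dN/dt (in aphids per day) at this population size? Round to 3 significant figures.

dN/dt = rN(1 − N/K) = 0.26 × 668 × (1 − 668/3160).
1 − 668/3160 = 0.78861; dN/dt = 0.26 × 668 × 0.78861 = 136.97.

137 aphids per day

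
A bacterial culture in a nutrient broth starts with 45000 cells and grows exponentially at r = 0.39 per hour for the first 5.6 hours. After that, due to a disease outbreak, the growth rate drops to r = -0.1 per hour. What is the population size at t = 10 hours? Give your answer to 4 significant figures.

257400 cells

Phase 1: N(5.6) = 45000·e^(0.39×5.6) = 45000·e^2.184 = 399679.
Phase 2 runs for 10 − 5.6 = 4.4 hours at r = -0.1.
N(10) = 399679·e^(-0.1×4.4) = 399679·e^-0.44 = 257408.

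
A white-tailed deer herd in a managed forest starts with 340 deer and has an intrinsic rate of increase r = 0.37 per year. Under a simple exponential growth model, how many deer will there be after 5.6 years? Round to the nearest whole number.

2700 deer

N(t) = N₀·e^(rt) = 340 × e^(0.37×5.6) = 340 × e^2.072.
e^2.072 ≈ 7.9407, so N ≈ 340 × 7.9407 = 2699.83.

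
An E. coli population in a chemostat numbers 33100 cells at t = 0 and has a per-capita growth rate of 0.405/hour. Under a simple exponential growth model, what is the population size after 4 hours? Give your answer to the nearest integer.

N(t) = N₀·e^(rt) = 33100 × e^(0.405×4) = 33100 × e^1.62.
e^1.62 ≈ 5.0531, so N ≈ 33100 × 5.0531 = 167257.

167257 cells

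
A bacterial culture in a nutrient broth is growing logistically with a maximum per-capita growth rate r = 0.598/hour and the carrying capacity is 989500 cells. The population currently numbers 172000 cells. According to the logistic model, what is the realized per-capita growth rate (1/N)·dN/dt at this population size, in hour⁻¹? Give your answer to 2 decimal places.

0.49 per hour

(1/N)·dN/dt = r(1 − N/K) = 0.598 × (1 − 172000/989500).
= 0.598 × 0.82617 = 0.49405.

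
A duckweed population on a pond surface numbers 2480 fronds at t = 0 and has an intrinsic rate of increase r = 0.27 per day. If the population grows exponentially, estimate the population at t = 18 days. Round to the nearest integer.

319980 fronds

N(t) = N₀·e^(rt) = 2480 × e^(0.27×18) = 2480 × e^4.86.
e^4.86 ≈ 129.02, so N ≈ 2480 × 129.02 = 319980.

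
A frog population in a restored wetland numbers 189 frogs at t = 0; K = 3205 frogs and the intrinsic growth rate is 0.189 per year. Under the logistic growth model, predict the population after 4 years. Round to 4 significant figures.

A = (K − N₀)/N₀ = (3205 − 189)/189 = 15.958.
N(t) = K/(1 + A·e^(−rt)) = 3205/(1 + 15.958×e^(−0.189×4)).
e^(−0.756) = 0.46954; denominator = 1 + 15.958×0.46954 = 8.4928.
N = 3205/8.4928 = 377.379.

377.4 frogs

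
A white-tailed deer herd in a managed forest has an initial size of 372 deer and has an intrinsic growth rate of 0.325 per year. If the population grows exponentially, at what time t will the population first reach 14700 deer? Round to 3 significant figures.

Set N₀·e^(rt) = 14700: e^(0.325·t) = 14700/372 = 39.516.
0.325·t = ln(39.516) = 3.6767, so t = 3.6767/0.325 = 11.313.

11.3 years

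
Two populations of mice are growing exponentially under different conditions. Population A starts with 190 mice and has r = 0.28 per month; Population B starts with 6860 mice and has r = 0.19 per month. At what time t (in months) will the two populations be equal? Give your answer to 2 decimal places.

Set 190·e^(0.28t) = 6860·e^(0.19t).
e^((0.28 − 0.19)t) = 6860/190 → e^(0.09·t) = 36.105.
0.09·t = ln(36.105) = 3.5864, so t = 3.5864/0.09 = 39.849.

39.85 months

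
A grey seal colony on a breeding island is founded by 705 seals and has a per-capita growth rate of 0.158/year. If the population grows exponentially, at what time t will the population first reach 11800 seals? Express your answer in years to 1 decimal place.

Set N₀·e^(rt) = 11800: e^(0.158·t) = 11800/705 = 16.738.
0.158·t = ln(16.738) = 2.8177, so t = 2.8177/0.158 = 17.833.

17.8 years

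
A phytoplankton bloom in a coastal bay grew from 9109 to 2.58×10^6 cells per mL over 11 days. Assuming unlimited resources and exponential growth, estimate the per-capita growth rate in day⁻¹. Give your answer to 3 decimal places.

0.513 per day

From N(t) = N₀·e^(rt): e^(r·11) = 2.58×10^6/9109 = 283.24.
r·11 = ln(283.24) = 5.6463, so r = 5.6463/11 = 0.5133.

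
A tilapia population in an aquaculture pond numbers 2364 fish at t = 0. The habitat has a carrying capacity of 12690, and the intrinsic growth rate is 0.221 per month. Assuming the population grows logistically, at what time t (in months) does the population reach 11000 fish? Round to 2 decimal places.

A = (K − N₀)/N₀ = (12690 − 2364)/2364 = 4.368.
Solve 12690/(1 + 4.368·e^(−0.221t)) = 11000: 1 + 4.368·e^(−0.221t) = 1.1536, so e^(−0.221t) = 0.035173.
−0.221·t = ln(0.035173) = -3.3475, so t = 3.3475/0.221 = 15.147.

15.15 months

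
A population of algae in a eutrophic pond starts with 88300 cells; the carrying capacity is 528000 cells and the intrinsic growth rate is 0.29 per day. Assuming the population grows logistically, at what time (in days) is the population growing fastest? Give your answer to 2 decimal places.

5.54 days

Logistic growth is fastest at N = K/2 = 264000.
A = (K − N₀)/N₀ = 4.9796. Set K/(1 + A·e^(−rt)) = K/2 → A·e^(−rt) = 1.
e^(−0.29t) = 1/4.9796 = 0.200819, so t = ln(4.9796)/0.29 = 1.6054/0.29 = 5.5357.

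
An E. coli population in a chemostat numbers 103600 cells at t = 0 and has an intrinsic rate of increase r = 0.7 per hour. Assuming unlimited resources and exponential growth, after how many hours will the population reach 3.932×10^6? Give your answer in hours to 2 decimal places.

Set N₀·e^(rt) = 3.932×10^6: e^(0.7·t) = 3.932×10^6/103600 = 37.954.
0.7·t = ln(37.954) = 3.6364, so t = 3.6364/0.7 = 5.1948.

5.19 hours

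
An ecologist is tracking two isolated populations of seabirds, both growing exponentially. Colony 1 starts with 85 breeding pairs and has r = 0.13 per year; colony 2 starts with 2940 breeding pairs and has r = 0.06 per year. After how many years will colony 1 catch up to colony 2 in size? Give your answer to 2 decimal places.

50.62 years

Set 85·e^(0.13t) = 2940·e^(0.06t).
e^((0.13 − 0.06)t) = 2940/85 → e^(0.07·t) = 34.588.
0.07·t = ln(34.588) = 3.5435, so t = 3.5435/0.07 = 50.622.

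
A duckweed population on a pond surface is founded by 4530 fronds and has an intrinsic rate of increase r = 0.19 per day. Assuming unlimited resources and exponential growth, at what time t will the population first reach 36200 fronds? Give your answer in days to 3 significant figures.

Set N₀·e^(rt) = 36200: e^(0.19·t) = 36200/4530 = 7.9912.
0.19·t = ln(7.9912) = 2.0783, so t = 2.0783/0.19 = 10.939.

10.9 days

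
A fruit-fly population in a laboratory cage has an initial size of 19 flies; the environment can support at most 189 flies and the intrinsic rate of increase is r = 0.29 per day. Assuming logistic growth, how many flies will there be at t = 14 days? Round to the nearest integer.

164 flies

A = (K − N₀)/N₀ = (189 − 19)/19 = 8.9474.
N(t) = K/(1 + A·e^(−rt)) = 189/(1 + 8.9474×e^(−0.29×14)).
e^(−4.06) = 0.017249; denominator = 1 + 8.9474×0.017249 = 1.1543.
N = 189/1.1543 = 163.731.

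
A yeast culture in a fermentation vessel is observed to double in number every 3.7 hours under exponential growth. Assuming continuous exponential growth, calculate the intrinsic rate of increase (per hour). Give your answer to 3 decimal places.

r = ln(2)/t_d = 0.6931/3.7 = 0.18734.

0.187 per hour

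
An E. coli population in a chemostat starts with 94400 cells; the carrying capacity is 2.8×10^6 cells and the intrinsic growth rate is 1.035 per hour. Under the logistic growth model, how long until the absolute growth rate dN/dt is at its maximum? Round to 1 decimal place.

Logistic growth is fastest at N = K/2 = 1.4×10^6.
A = (K − N₀)/N₀ = 28.661. Set K/(1 + A·e^(−rt)) = K/2 → A·e^(−rt) = 1.
e^(−1.035t) = 1/28.661 = 0.0348906, so t = ln(28.661)/1.035 = 3.3555/1.035 = 3.2421.

3.2 hours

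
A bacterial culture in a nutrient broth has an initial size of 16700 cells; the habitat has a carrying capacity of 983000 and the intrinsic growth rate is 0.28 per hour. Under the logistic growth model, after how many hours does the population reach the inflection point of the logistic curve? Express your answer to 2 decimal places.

14.49 hours

Logistic growth is fastest at N = K/2 = 491500.
A = (K − N₀)/N₀ = 57.862. Set K/(1 + A·e^(−rt)) = K/2 → A·e^(−rt) = 1.
e^(−0.28t) = 1/57.862 = 0.0172824, so t = ln(57.862)/0.28 = 4.0581/0.28 = 14.493.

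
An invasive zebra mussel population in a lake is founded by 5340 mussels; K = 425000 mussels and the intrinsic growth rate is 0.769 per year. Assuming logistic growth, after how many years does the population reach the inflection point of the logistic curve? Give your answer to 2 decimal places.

Logistic growth is fastest at N = K/2 = 212500.
A = (K − N₀)/N₀ = 78.588. Set K/(1 + A·e^(−rt)) = K/2 → A·e^(−rt) = 1.
e^(−0.769t) = 1/78.588 = 0.0127246, so t = ln(78.588)/0.769 = 4.3642/0.769 = 5.6752.

5.68 years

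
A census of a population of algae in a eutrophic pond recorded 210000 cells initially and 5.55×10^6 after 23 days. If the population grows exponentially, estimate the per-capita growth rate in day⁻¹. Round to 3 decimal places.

0.142 per day

From N(t) = N₀·e^(rt): e^(r·23) = 5.55×10^6/210000 = 26.429.
r·23 = ln(26.429) = 3.2744, so r = 3.2744/23 = 0.14237.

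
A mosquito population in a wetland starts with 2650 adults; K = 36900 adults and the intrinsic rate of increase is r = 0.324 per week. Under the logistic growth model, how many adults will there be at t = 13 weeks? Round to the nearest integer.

30969 adults

A = (K − N₀)/N₀ = (36900 − 2650)/2650 = 12.925.
N(t) = K/(1 + A·e^(−rt)) = 36900/(1 + 12.925×e^(−0.324×13)).
e^(−4.212) = 0.014817; denominator = 1 + 12.925×0.014817 = 1.1915.
N = 36900/1.1915 = 30969.4.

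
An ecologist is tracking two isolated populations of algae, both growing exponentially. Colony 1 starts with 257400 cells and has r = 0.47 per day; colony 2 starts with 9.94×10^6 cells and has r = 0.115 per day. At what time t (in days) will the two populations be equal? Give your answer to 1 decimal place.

10.3 days

Set 257400·e^(0.47t) = 9.94×10^6·e^(0.115t).
e^((0.47 − 0.115)t) = 9.94×10^6/257400 → e^(0.355·t) = 38.617.
0.355·t = ln(38.617) = 3.6537, so t = 3.6537/0.355 = 10.292.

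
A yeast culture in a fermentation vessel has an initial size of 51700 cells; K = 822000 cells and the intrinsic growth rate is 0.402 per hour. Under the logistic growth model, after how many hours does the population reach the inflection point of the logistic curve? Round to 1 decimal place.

Logistic growth is fastest at N = K/2 = 411000.
A = (K − N₀)/N₀ = 14.899. Set K/(1 + A·e^(−rt)) = K/2 → A·e^(−rt) = 1.
e^(−0.402t) = 1/14.899 = 0.0671167, so t = ln(14.899)/0.402 = 2.7013/0.402 = 6.7197.

6.7 hours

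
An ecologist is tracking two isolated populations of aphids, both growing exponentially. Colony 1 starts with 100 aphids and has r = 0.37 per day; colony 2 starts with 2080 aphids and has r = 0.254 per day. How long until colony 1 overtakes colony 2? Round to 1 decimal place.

26.2 days

Set 100·e^(0.37t) = 2080·e^(0.254t).
e^((0.37 − 0.254)t) = 2080/100 → e^(0.116·t) = 20.8.
0.116·t = ln(20.8) = 3.035, so t = 3.035/0.116 = 26.163.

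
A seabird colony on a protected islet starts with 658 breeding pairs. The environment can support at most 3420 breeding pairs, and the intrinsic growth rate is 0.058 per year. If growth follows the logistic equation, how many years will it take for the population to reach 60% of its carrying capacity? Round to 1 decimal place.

A = (K − N₀)/N₀ = (3420 − 658)/658 = 4.1976.
Solve 3420/(1 + 4.1976·e^(−0.058t)) = 2052: 1 + 4.1976·e^(−0.058t) = 1.6667, so e^(−0.058t) = 0.158822.
−0.058·t = ln(0.158822) = -1.84, so t = 1.84/0.058 = 31.724.

31.7 years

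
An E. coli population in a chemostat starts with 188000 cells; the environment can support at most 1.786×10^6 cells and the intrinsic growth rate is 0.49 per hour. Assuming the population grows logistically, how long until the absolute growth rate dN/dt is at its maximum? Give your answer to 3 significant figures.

4.37 hours

Logistic growth is fastest at N = K/2 = 893000.
A = (K − N₀)/N₀ = 8.5. Set K/(1 + A·e^(−rt)) = K/2 → A·e^(−rt) = 1.
e^(−0.49t) = 1/8.5 = 0.117647, so t = ln(8.5)/0.49 = 2.1401/0.49 = 4.3675.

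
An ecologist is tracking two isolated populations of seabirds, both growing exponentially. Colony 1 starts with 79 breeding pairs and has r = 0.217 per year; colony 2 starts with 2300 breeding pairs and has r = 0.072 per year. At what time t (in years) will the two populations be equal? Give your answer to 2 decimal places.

Set 79·e^(0.217t) = 2300·e^(0.072t).
e^((0.217 − 0.072)t) = 2300/79 → e^(0.145·t) = 29.114.
0.145·t = ln(29.114) = 3.3712, so t = 3.3712/0.145 = 23.25.

23.25 years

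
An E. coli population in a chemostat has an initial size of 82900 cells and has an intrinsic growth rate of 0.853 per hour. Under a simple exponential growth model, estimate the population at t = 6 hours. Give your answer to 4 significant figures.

13840000 cells

N(t) = N₀·e^(rt) = 82900 × e^(0.853×6) = 82900 × e^5.118.
e^5.118 ≈ 167, so N ≈ 82900 × 167 = 1.384439×10^7.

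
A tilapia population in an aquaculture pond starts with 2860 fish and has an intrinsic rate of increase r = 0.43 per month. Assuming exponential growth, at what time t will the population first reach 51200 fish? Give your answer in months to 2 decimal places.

Set N₀·e^(rt) = 51200: e^(0.43·t) = 51200/2860 = 17.902.
0.43·t = ln(17.902) = 2.8849, so t = 2.8849/0.43 = 6.7091.

6.71 months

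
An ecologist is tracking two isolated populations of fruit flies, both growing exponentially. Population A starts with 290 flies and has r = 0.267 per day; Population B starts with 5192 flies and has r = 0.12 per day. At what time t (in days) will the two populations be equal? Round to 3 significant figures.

19.6 days

Set 290·e^(0.267t) = 5192·e^(0.12t).
e^((0.267 − 0.12)t) = 5192/290 → e^(0.147·t) = 17.903.
0.147·t = ln(17.903) = 2.885, so t = 2.885/0.147 = 19.626.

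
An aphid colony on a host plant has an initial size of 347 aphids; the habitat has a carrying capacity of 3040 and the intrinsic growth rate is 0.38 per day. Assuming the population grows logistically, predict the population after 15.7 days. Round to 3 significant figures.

A = (K − N₀)/N₀ = (3040 − 347)/347 = 7.7608.
N(t) = K/(1 + A·e^(−rt)) = 3040/(1 + 7.7608×e^(−0.38×15.7)).
e^(−5.966) = 0.0025645; denominator = 1 + 7.7608×0.0025645 = 1.0199.
N = 3040/1.0199 = 2980.68.

2980 aphids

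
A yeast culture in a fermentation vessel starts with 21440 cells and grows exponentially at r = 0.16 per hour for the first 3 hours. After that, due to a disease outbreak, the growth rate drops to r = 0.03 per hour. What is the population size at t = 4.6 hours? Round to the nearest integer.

36352 cells

Phase 1: N(3) = 21440·e^(0.16×3) = 21440·e^0.48 = 34648.6.
Phase 2 runs for 4.6 − 3 = 1.6 hours at r = 0.03.
N(4.6) = 34648.6·e^(0.03×1.6) = 34648.6·e^0.048 = 36352.3.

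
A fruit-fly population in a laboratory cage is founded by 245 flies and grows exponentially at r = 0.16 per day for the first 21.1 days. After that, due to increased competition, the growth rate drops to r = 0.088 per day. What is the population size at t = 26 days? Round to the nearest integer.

11031 flies

Phase 1: N(21.1) = 245·e^(0.16×21.1) = 245·e^3.376 = 7167.11.
Phase 2 runs for 26 − 21.1 = 4.9 days at r = 0.088.
N(26) = 7167.11·e^(0.088×4.9) = 7167.11·e^0.4312 = 11030.9.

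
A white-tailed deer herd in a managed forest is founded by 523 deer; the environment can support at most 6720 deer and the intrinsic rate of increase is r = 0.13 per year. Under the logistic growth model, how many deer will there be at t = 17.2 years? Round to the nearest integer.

2965 deer

A = (K − N₀)/N₀ = (6720 − 523)/523 = 11.849.
N(t) = K/(1 + A·e^(−rt)) = 6720/(1 + 11.849×e^(−0.13×17.2)).
e^(−2.236) = 0.10689; denominator = 1 + 11.849×0.10689 = 2.2665.
N = 6720/2.2665 = 2964.95.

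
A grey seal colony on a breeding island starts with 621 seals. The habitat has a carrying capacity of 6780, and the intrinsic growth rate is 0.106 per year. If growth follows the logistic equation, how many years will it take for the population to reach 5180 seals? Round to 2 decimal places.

32.73 years

A = (K − N₀)/N₀ = (6780 − 621)/621 = 9.9179.
Solve 6780/(1 + 9.9179·e^(−0.106t)) = 5180: 1 + 9.9179·e^(−0.106t) = 1.3089, so e^(−0.106t) = 0.0311438.
−0.106·t = ln(0.0311438) = -3.4691, so t = 3.4691/0.106 = 32.728.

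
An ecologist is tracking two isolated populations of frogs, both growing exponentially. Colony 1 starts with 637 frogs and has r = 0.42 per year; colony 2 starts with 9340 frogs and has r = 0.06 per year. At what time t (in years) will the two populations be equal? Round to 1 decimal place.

Set 637·e^(0.42t) = 9340·e^(0.06t).
e^((0.42 − 0.06)t) = 9340/637 → e^(0.36·t) = 14.662.
0.36·t = ln(14.662) = 2.6853, so t = 2.6853/0.36 = 7.4591.

7.5 years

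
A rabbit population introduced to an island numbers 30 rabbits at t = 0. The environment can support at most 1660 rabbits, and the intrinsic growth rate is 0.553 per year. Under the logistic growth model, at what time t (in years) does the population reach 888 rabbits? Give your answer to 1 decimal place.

A = (K − N₀)/N₀ = (1660 − 30)/30 = 54.333.
Solve 1660/(1 + 54.333·e^(−0.553t)) = 888: 1 + 54.333·e^(−0.553t) = 1.8694, so e^(−0.553t) = 0.0160007.
−0.553·t = ln(0.0160007) = -4.1351, so t = 4.1351/0.553 = 7.4776.

7.5 years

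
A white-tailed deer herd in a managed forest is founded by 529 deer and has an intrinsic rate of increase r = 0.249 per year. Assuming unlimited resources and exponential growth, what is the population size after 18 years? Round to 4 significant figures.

N(t) = N₀·e^(rt) = 529 × e^(0.249×18) = 529 × e^4.482.
e^4.482 ≈ 88.411, so N ≈ 529 × 88.411 = 46769.6.

46770 deer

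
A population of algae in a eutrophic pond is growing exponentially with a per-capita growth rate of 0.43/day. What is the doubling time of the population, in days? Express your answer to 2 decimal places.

Doubling time t_d = ln(2)/r = 0.6931/0.43 = 1.612.

1.61 days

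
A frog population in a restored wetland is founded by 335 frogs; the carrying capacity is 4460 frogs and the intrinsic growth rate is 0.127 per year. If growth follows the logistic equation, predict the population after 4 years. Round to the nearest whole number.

530 frogs

A = (K − N₀)/N₀ = (4460 − 335)/335 = 12.313.
N(t) = K/(1 + A·e^(−rt)) = 4460/(1 + 12.313×e^(−0.127×4)).
e^(−0.508) = 0.6017; denominator = 1 + 12.313×0.6017 = 8.409.
N = 4460/8.409 = 530.386.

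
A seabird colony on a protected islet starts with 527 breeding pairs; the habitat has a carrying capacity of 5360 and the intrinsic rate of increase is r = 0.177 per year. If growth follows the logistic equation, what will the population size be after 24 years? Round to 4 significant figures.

A = (K − N₀)/N₀ = (5360 − 527)/527 = 9.1708.
N(t) = K/(1 + A·e^(−rt)) = 5360/(1 + 9.1708×e^(−0.177×24)).
e^(−4.248) = 0.014293; denominator = 1 + 9.1708×0.014293 = 1.1311.
N = 5360/1.1311 = 4738.85.

4739 breeding pairs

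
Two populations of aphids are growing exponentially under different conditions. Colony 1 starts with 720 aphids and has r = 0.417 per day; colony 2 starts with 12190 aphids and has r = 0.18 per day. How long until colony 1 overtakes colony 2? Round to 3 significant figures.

11.9 days

Set 720·e^(0.417t) = 12190·e^(0.18t).
e^((0.417 − 0.18)t) = 12190/720 → e^(0.237·t) = 16.931.
0.237·t = ln(16.931) = 2.8291, so t = 2.8291/0.237 = 11.937.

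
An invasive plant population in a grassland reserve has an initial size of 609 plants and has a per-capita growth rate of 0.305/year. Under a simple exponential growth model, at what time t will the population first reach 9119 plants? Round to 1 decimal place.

Set N₀·e^(rt) = 9119: e^(0.305·t) = 9119/609 = 14.974.
0.305·t = ln(14.974) = 2.7063, so t = 2.7063/0.305 = 8.8731.

8.9 years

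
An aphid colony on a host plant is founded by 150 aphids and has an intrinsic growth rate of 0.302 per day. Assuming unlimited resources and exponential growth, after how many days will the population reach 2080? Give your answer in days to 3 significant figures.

8.71 days

Set N₀·e^(rt) = 2080: e^(0.302·t) = 2080/150 = 13.867.
0.302·t = ln(13.867) = 2.6295, so t = 2.6295/0.302 = 8.7069.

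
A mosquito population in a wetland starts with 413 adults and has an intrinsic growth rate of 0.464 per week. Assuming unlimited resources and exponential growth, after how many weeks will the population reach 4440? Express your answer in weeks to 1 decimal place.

Set N₀·e^(rt) = 4440: e^(0.464·t) = 4440/413 = 10.751.
0.464·t = ln(10.751) = 2.375, so t = 2.375/0.464 = 5.1185.

5.1 weeks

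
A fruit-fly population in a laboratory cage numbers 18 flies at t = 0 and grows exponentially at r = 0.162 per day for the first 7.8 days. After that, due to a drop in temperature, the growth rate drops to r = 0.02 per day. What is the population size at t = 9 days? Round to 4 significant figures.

65.23 flies

Phase 1: N(7.8) = 18·e^(0.162×7.8) = 18·e^1.264 = 63.6864.
Phase 2 runs for 9 − 7.8 = 1.2 days at r = 0.02.
N(9) = 63.6864·e^(0.02×1.2) = 63.6864·e^0.024 = 65.2334.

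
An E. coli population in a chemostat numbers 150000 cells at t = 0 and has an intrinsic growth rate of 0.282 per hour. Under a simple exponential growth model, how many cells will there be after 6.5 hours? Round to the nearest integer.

937892 cells

N(t) = N₀·e^(rt) = 150000 × e^(0.282×6.5) = 150000 × e^1.833.
e^1.833 ≈ 6.2526, so N ≈ 150000 × 6.2526 = 937892.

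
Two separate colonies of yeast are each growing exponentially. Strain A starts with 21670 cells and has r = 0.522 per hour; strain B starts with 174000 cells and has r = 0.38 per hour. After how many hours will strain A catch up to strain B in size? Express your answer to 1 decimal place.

Set 21670·e^(0.522t) = 174000·e^(0.38t).
e^((0.522 − 0.38)t) = 174000/21670 → e^(0.142·t) = 8.0295.
0.142·t = ln(8.0295) = 2.0831, so t = 2.0831/0.142 = 14.67.

14.7 hours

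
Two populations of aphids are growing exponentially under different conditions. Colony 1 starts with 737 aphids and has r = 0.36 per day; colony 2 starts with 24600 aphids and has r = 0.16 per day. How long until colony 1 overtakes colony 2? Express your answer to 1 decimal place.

17.5 days

Set 737·e^(0.36t) = 24600·e^(0.16t).
e^((0.36 − 0.16)t) = 24600/737 → e^(0.2·t) = 33.379.
0.2·t = ln(33.379) = 3.5079, so t = 3.5079/0.2 = 17.54.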